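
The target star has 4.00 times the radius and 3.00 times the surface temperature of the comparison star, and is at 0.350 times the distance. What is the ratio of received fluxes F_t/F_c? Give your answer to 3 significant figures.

L_t/L_c = (R_t/R_c)²(T_t/T_c)⁴ = (4.00)² × (3.00)⁴ = 1296.
F_t/F_c = (L_t/L_c)/(d_t/d_c)² = 1296 / (0.350)² = 1.058×10^4.

1.06×10^4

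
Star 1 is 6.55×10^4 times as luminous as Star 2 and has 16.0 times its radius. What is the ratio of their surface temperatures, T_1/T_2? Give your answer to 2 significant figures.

4.0

L ∝ R²T⁴ gives T ∝ (L/R²)^(1/4), so
T_1/T_2 = (6.55×10^4 / 16.0²)^(1/4) = (255.9)^(1/4) = 3.999.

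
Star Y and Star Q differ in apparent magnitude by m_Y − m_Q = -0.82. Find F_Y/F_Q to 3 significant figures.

F_Y/F_Q = 10^(−(m_Y − m_Q)/2.5) = 10^(0.82/2.5) = 10^0.328 = 2.128.

2.13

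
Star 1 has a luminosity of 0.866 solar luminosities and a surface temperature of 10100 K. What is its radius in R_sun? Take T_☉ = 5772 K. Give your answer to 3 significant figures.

R/R_☉ = √(L/L_☉) / (T/T_☉)² = √(0.866) / (1.750)²
       = 0.9306 / 3.062 = 0.3039.

0.304 R_sun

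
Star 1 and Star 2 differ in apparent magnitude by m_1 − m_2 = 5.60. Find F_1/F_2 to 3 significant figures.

0.00575

F_1/F_2 = 10^(−(m_1 − m_2)/2.5) = 10^(-5.60/2.5) = 10^-2.240 = 0.005754.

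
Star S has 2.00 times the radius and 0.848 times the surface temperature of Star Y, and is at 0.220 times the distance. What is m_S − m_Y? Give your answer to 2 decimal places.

-4.08

L_S/L_Y = (2.00)²(0.848)⁴ = 2.068.
F_S/F_Y = (L_S/L_Y)/(d_S/d_Y)² = 2.068/0.04840 = 42.74.
m_S − m_Y = −2.5 log₁₀(42.74) = -4.08.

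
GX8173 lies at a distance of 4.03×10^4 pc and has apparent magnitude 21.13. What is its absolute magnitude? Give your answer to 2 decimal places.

3.10

M = m − 5 log₁₀(d/10 pc) = 21.13 − 5 log₁₀(4.03×10^4/10)
  = 21.13 − 5 × 3.605 = 21.13 − 18.03 = 3.10.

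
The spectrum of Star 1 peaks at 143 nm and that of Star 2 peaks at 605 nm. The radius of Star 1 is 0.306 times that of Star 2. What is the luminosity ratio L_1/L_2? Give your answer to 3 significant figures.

30.0

Wien's law gives T ∝ 1/λ_max, so T_1/T_2 = λ_2/λ_1 = 605/143 = 4.231.
Then L ∝ R²T⁴ gives L_1/L_2 = (0.306)² × (4.231)⁴ = 0.09364 × 320.4 = 30.00.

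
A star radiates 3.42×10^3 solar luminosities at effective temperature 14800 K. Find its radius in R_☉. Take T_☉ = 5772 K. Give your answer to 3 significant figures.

8.89 R_☉

R/R_☉ = √(L/L_☉) / (T/T_☉)² = √(3.42×10^3) / (2.564)²
       = 58.48 / 6.575 = 8.895.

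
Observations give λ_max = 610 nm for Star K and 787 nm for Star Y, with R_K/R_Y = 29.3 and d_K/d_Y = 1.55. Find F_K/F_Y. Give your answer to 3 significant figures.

Wien's law: T_K/T_Y = λ_Y/λ_K = 787/610 = 1.290.
L_K/L_Y = (R_K/R_Y)²(T_K/T_Y)⁴ = (29.3)²(1.290)⁴ = 2379.
F_K/F_Y = (L_K/L_Y)/(d_K/d_Y)² = 2379/(1.55)² = 990.0.

990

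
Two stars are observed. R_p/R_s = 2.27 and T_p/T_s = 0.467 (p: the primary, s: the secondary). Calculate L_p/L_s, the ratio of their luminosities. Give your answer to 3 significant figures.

0.245

From the Stefan–Boltzmann law, L ∝ R²T⁴, so
L_p/L_s = (R_p/R_s)² (T_p/T_s)⁴ = (2.27)² × (0.467)⁴ = 5.153 × 0.04756 = 0.2451.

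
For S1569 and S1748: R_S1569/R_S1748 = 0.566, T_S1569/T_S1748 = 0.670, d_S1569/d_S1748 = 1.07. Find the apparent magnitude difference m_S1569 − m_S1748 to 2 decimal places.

3.12

L_S1569/L_S1748 = (0.566)²(0.670)⁴ = 0.06456.
F_S1569/F_S1748 = (L_S1569/L_S1748)/(d_S1569/d_S1748)² = 0.06456/1.145 = 0.05639.
m_S1569 − m_S1748 = −2.5 log₁₀(0.05639) = 3.12.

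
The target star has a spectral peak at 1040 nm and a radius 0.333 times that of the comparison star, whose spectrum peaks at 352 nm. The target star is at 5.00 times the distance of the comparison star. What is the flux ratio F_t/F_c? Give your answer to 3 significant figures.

Wien's law: T_t/T_c = λ_c/λ_t = 352/1040 = 0.3385.
L_t/L_c = (R_t/R_c)²(T_t/T_c)⁴ = (0.333)²(0.3385)⁴ = 0.001455.
F_t/F_c = (L_t/L_c)/(d_t/d_c)² = 0.001455/(5.00)² = 5.821×10^-5.

5.82×10^-5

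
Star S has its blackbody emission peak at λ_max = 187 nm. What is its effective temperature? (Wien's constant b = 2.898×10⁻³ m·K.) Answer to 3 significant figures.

1.55×10^4 K

T = b/λ_max = 2.898×10⁻³ / (187×10⁻⁹) = 1.550×10^4 K.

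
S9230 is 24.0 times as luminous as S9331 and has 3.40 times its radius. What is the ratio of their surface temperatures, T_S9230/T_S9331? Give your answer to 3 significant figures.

L ∝ R²T⁴ gives T ∝ (L/R²)^(1/4), so
T_S9230/T_S9331 = (24.0 / 3.40²)^(1/4) = (2.076)^(1/4) = 1.200.

1.20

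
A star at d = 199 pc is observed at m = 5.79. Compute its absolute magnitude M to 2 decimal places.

-0.70

M = m − 5 log₁₀(d/10 pc) = 5.79 − 5 log₁₀(199/10)
  = 5.79 − 5 × 1.299 = 5.79 − 6.49 = -0.70.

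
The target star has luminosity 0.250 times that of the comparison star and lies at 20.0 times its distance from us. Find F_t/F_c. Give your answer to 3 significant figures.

6.25×10^-4

F = L/(4πd²), so F_t/F_c = (L_t/L_c) / (d_t/d_c)²
= 0.250 / (20.0)² = 0.250 / 400.0 = 6.250×10^-4.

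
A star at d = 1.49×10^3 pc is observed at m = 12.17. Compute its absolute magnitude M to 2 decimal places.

M = m − 5 log₁₀(d/10 pc) = 12.17 − 5 log₁₀(1.49×10^3/10)
  = 12.17 − 5 × 2.173 = 12.17 − 10.87 = 1.30.

1.30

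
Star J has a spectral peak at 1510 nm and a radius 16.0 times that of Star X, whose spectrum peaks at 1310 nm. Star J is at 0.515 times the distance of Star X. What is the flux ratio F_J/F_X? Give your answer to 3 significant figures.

Wien's law: T_J/T_X = λ_X/λ_J = 1310/1510 = 0.8675.
L_J/L_X = (R_J/R_X)²(T_J/T_X)⁴ = (16.0)²(0.8675)⁴ = 145.0.
F_J/F_X = (L_J/L_X)/(d_J/d_X)² = 145.0/(0.515)² = 546.8.

547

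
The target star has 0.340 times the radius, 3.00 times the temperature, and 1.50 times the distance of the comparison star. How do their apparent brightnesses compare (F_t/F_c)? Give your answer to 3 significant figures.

L_t/L_c = (R_t/R_c)²(T_t/T_c)⁴ = (0.340)² × (3.00)⁴ = 9.364.
F_t/F_c = (L_t/L_c)/(d_t/d_c)² = 9.364 / (1.50)² = 4.162.

4.16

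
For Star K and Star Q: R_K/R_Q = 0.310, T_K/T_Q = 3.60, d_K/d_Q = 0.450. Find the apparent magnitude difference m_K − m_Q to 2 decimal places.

L_K/L_Q = (0.310)²(3.60)⁴ = 16.14.
F_K/F_Q = (L_K/L_Q)/(d_K/d_Q)² = 16.14/0.2025 = 79.71.
m_K − m_Q = −2.5 log₁₀(79.71) = -4.75.

-4.75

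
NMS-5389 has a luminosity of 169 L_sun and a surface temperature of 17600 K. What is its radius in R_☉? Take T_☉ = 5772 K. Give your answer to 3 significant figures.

1.40 R_☉

R/R_☉ = √(L/L_☉) / (T/T_☉)² = √(169) / (3.049)²
       = 13.00 / 9.298 = 1.398.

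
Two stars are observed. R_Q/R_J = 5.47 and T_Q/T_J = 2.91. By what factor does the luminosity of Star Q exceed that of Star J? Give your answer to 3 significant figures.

2.15×10^3

From the Stefan–Boltzmann law, L ∝ R²T⁴, so
L_Q/L_J = (R_Q/R_J)² (T_Q/T_J)⁴ = (5.47)² × (2.91)⁴ = 29.92 × 71.71 = 2146.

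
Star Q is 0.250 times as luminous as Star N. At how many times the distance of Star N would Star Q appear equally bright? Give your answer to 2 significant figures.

0.50

Equal flux requires L_Q/d_Q² = L_N/d_N², so d_Q/d_N = √(L_Q/L_N)
= √(0.250) = 0.5000.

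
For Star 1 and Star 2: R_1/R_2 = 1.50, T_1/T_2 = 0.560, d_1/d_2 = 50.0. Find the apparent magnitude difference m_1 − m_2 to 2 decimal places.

10.13

L_1/L_2 = (1.50)²(0.560)⁴ = 0.2213.
F_1/F_2 = (L_1/L_2)/(d_1/d_2)² = 0.2213/2500 = 8.851×10^-5.
m_1 − m_2 = −2.5 log₁₀(8.851×10^-5) = 10.13.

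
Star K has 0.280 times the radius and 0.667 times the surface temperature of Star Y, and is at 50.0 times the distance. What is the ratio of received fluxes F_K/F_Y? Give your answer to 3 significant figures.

L_K/L_Y = (R_K/R_Y)²(T_K/T_Y)⁴ = (0.280)² × (0.667)⁴ = 0.01552.
F_K/F_Y = (L_K/L_Y)/(d_K/d_Y)² = 0.01552 / (50.0)² = 6.207×10^-6.

6.21×10^-6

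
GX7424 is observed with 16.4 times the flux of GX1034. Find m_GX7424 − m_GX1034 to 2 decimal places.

-3.04

m_GX7424 − m_GX1034 = −2.5 log₁₀(F_GX7424/F_GX1034) = −2.5 log₁₀(16.4) = −2.5 × (1.215) = -3.037.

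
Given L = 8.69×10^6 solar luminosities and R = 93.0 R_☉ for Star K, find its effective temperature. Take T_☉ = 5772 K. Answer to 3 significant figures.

3.25×10^4 K

T/T_☉ = (L/L_☉)^(1/4) / (R/R_☉)^(1/2)
T = 5772 × (8.69×10^6)^(1/4) / √(93.0) = 5772 × 54.29 / 9.644 = 3.250×10^4 K.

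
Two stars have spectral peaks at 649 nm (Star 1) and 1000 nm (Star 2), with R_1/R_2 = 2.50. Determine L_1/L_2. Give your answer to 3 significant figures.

35.2

Wien's law gives T ∝ 1/λ_max, so T_1/T_2 = λ_2/λ_1 = 1000/649 = 1.541.
Then L ∝ R²T⁴ gives L_1/L_2 = (2.50)² × (1.541)⁴ = 6.250 × 5.637 = 35.23.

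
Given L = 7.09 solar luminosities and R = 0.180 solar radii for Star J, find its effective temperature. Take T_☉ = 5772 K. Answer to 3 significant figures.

T/T_☉ = (L/L_☉)^(1/4) / (R/R_☉)^(1/2)
T = 5772 × (7.09)^(1/4) / √(0.180) = 5772 × 1.632 / 0.4243 = 2.220×10^4 K.

2.22×10^4 K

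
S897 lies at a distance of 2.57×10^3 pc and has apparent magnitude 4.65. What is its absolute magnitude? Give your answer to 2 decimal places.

-7.40

M = m − 5 log₁₀(d/10 pc) = 4.65 − 5 log₁₀(2.57×10^3/10)
  = 4.65 − 5 × 2.410 = 4.65 − 12.05 = -7.40.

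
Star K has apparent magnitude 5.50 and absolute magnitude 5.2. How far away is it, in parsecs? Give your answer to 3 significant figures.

11.5 pc

m − M = 5 log₁₀(d/10 pc)
5.50 − (5.2) = 0.30 = 5 log₁₀(d/10)
d = 10 × 10^(0.30/5) = 10 × 10^0.060 = 11.48 pc.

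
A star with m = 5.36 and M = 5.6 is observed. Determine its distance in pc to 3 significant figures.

8.95 pc

m − M = 5 log₁₀(d/10 pc)
5.36 − (5.6) = -0.24 = 5 log₁₀(d/10)
d = 10 × 10^(-0.24/5) = 10 × 10^-0.048 = 8.954 pc.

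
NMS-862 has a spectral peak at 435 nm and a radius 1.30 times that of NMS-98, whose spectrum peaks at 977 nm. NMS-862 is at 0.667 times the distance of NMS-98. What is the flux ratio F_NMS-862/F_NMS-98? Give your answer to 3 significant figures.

Wien's law: T_NMS-862/T_NMS-98 = λ_NMS-98/λ_NMS-862 = 977/435 = 2.246.
L_NMS-862/L_NMS-98 = (R_NMS-862/R_NMS-98)²(T_NMS-862/T_NMS-98)⁴ = (1.30)²(2.246)⁴ = 43.00.
F_NMS-862/F_NMS-98 = (L_NMS-862/L_NMS-98)/(d_NMS-862/d_NMS-98)² = 43.00/(0.667)² = 96.66.

96.7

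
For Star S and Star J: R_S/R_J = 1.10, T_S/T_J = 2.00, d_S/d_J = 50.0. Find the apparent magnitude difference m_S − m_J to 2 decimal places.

L_S/L_J = (1.10)²(2.00)⁴ = 19.36.
F_S/F_J = (L_S/L_J)/(d_S/d_J)² = 19.36/2500 = 0.007744.
m_S − m_J = −2.5 log₁₀(0.007744) = 5.28.

5.28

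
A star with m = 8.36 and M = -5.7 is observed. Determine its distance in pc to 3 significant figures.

m − M = 5 log₁₀(d/10 pc)
8.36 − (-5.7) = 14.06 = 5 log₁₀(d/10)
d = 10 × 10^(14.06/5) = 10 × 10^2.812 = 6486 pc.

6.49×10^3 pc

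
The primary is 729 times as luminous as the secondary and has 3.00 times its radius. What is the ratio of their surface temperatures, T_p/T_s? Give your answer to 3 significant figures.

L ∝ R²T⁴ gives T ∝ (L/R²)^(1/4), so
T_p/T_s = (729 / 3.00²)^(1/4) = (81.00)^(1/4) = 3.000.

3.00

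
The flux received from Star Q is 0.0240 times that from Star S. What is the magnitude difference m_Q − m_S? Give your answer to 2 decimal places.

m_Q − m_S = −2.5 log₁₀(F_Q/F_S) = −2.5 log₁₀(0.0240) = −2.5 × (-1.620) = 4.049.

4.05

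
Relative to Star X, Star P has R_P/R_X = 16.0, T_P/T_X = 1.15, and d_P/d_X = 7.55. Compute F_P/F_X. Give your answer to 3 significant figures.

L_P/L_X = (R_P/R_X)²(T_P/T_X)⁴ = (16.0)² × (1.15)⁴ = 447.7.
F_P/F_X = (L_P/L_X)/(d_P/d_X)² = 447.7 / (7.55)² = 7.855.

7.85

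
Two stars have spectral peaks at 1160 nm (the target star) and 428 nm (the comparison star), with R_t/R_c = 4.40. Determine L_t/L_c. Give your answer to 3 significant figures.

0.359

Wien's law gives T ∝ 1/λ_max, so T_t/T_c = λ_c/λ_t = 428/1160 = 0.3690.
Then L ∝ R²T⁴ gives L_t/L_c = (4.40)² × (0.3690)⁴ = 19.36 × 0.01853 = 0.3588.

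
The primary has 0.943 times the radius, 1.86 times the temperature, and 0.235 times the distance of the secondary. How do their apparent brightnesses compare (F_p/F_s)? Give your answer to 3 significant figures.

L_p/L_s = (R_p/R_s)²(T_p/T_s)⁴ = (0.943)² × (1.86)⁴ = 10.64.
F_p/F_s = (L_p/L_s)/(d_p/d_s)² = 10.64 / (0.235)² = 192.7.

193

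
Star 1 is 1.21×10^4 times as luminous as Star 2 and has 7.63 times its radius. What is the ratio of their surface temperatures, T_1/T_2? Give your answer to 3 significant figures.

3.80

L ∝ R²T⁴ gives T ∝ (L/R²)^(1/4), so
T_1/T_2 = (1.21×10^4 / 7.63²)^(1/4) = (207.8)^(1/4) = 3.797.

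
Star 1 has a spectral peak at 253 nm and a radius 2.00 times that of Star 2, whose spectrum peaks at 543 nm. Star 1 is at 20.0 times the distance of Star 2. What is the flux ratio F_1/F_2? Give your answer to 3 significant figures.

0.212

Wien's law: T_1/T_2 = λ_2/λ_1 = 543/253 = 2.146.
L_1/L_2 = (R_1/R_2)²(T_1/T_2)⁴ = (2.00)²(2.146)⁴ = 84.87.
F_1/F_2 = (L_1/L_2)/(d_1/d_2)² = 84.87/(20.0)² = 0.2122.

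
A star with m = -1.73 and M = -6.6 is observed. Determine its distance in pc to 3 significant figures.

m − M = 5 log₁₀(d/10 pc)
-1.73 − (-6.6) = 4.87 = 5 log₁₀(d/10)
d = 10 × 10^(4.87/5) = 10 × 10^0.974 = 94.19 pc.

94.2 pc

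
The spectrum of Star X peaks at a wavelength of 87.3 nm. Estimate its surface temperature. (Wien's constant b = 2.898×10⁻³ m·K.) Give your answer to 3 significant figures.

T = b/λ_max = 2.898×10⁻³ / (87.3×10⁻⁹) = 3.320×10^4 K.

3.32×10^4 K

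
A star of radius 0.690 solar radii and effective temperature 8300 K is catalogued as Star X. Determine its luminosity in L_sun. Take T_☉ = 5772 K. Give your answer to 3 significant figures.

L/L_☉ = (R/R_☉)² (T/T_☉)⁴ = (0.690)² × (8300/5772)⁴
       = 0.4761 × (1.438)⁴ = 0.4761 × 4.276 = 2.036.

2.04 L_sun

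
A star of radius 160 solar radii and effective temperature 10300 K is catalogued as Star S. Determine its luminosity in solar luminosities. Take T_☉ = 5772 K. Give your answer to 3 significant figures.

2.60×10^5 solar luminosities

L/L_☉ = (R/R_☉)² (T/T_☉)⁴ = (160)² × (10300/5772)⁴
       = 2.560×10^4 × (1.784)⁴ = 2.560×10^4 × 10.14 = 2.596×10^5.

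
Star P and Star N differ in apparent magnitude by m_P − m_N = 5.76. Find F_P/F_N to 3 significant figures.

F_P/F_N = 10^(−(m_P − m_N)/2.5) = 10^(-5.76/2.5) = 10^-2.304 = 0.004966.

0.00497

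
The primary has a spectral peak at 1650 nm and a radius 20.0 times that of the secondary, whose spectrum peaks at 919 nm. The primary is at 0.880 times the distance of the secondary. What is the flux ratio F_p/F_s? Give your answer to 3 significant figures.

49.7

Wien's law: T_p/T_s = λ_s/λ_p = 919/1650 = 0.5570.
L_p/L_s = (R_p/R_s)²(T_p/T_s)⁴ = (20.0)²(0.5570)⁴ = 38.49.
F_p/F_s = (L_p/L_s)/(d_p/d_s)² = 38.49/(0.880)² = 49.71.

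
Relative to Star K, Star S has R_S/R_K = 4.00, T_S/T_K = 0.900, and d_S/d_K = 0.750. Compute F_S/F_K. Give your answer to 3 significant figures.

18.7

L_S/L_K = (R_S/R_K)²(T_S/T_K)⁴ = (4.00)² × (0.900)⁴ = 10.50.
F_S/F_K = (L_S/L_K)/(d_S/d_K)² = 10.50 / (0.750)² = 18.66.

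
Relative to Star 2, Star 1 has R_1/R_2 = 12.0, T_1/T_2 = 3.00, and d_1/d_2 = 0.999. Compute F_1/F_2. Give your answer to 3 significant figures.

1.17×10^4

L_1/L_2 = (R_1/R_2)²(T_1/T_2)⁴ = (12.0)² × (3.00)⁴ = 1.166×10^4.
F_1/F_2 = (L_1/L_2)/(d_1/d_2)² = 1.166×10^4 / (0.999)² = 1.169×10^4.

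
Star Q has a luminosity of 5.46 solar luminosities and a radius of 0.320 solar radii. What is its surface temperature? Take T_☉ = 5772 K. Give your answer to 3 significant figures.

1.56×10^4 K

T/T_☉ = (L/L_☉)^(1/4) / (R/R_☉)^(1/2)
T = 5772 × (5.46)^(1/4) / √(0.320) = 5772 × 1.529 / 0.5657 = 1.560×10^4 K.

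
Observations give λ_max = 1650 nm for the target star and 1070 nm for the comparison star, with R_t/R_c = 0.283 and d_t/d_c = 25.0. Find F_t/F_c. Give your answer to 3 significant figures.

Wien's law: T_t/T_c = λ_c/λ_t = 1070/1650 = 0.6485.
L_t/L_c = (R_t/R_c)²(T_t/T_c)⁴ = (0.283)²(0.6485)⁴ = 0.01416.
F_t/F_c = (L_t/L_c)/(d_t/d_c)² = 0.01416/(25.0)² = 2.266×10^-5.

2.27×10^-5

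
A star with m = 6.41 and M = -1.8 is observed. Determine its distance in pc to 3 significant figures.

439 pc

m − M = 5 log₁₀(d/10 pc)
6.41 − (-1.8) = 8.21 = 5 log₁₀(d/10)
d = 10 × 10^(8.21/5) = 10 × 10^1.642 = 438.5 pc.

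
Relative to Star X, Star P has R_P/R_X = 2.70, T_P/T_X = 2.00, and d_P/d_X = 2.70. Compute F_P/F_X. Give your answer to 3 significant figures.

16.0

L_P/L_X = (R_P/R_X)²(T_P/T_X)⁴ = (2.70)² × (2.00)⁴ = 116.6.
F_P/F_X = (L_P/L_X)/(d_P/d_X)² = 116.6 / (2.70)² = 16.00.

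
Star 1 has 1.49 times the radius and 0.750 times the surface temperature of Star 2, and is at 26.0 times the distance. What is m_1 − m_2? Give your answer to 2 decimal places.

L_1/L_2 = (1.49)²(0.750)⁴ = 0.7025.
F_1/F_2 = (L_1/L_2)/(d_1/d_2)² = 0.7025/676.0 = 0.001039.
m_1 − m_2 = −2.5 log₁₀(0.001039) = 7.46.

7.46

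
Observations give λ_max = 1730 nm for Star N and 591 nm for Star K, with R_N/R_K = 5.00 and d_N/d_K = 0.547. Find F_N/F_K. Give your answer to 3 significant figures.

Wien's law: T_N/T_K = λ_K/λ_N = 591/1730 = 0.3416.
L_N/L_K = (R_N/R_K)²(T_N/T_K)⁴ = (5.00)²(0.3416)⁴ = 0.3405.
F_N/F_K = (L_N/L_K)/(d_N/d_K)² = 0.3405/(0.547)² = 1.138.

1.14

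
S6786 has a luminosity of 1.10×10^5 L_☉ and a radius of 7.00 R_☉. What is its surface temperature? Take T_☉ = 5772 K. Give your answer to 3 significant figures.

T/T_☉ = (L/L_☉)^(1/4) / (R/R_☉)^(1/2)
T = 5772 × (1.10×10^5)^(1/4) / √(7.00) = 5772 × 18.21 / 2.646 = 3.973×10^4 K.

3.97×10^4 K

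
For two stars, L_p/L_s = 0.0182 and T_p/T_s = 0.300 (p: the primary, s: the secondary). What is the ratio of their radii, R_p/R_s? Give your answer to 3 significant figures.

L ∝ R²T⁴ gives R ∝ √L / T², so
R_p/R_s = √(0.0182) / (0.300)² = 0.1349 / 0.09000 = 1.499.

1.50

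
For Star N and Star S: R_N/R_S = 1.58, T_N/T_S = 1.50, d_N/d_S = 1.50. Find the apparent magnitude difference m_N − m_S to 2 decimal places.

L_N/L_S = (1.58)²(1.50)⁴ = 12.64.
F_N/F_S = (L_N/L_S)/(d_N/d_S)² = 12.64/2.250 = 5.617.
m_N − m_S = −2.5 log₁₀(5.617) = -1.87.

-1.87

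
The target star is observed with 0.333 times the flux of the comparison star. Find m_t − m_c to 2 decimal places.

1.19

m_t − m_c = −2.5 log₁₀(F_t/F_c) = −2.5 log₁₀(0.333) = −2.5 × (-0.478) = 1.194.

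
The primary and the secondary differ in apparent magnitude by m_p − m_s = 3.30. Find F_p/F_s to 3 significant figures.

F_p/F_s = 10^(−(m_p − m_s)/2.5) = 10^(-3.30/2.5) = 10^-1.320 = 0.04786.

0.0479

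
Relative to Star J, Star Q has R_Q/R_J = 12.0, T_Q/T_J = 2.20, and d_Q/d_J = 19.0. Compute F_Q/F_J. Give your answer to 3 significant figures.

9.34

L_Q/L_J = (R_Q/R_J)²(T_Q/T_J)⁴ = (12.0)² × (2.20)⁴ = 3373.
F_Q/F_J = (L_Q/L_J)/(d_Q/d_J)² = 3373 / (19.0)² = 9.344.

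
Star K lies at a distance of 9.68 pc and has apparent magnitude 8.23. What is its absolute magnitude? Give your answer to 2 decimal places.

8.30

M = m − 5 log₁₀(d/10 pc) = 8.23 − 5 log₁₀(9.68/10)
  = 8.23 − 5 × -0.014 = 8.23 − -0.07 = 8.30.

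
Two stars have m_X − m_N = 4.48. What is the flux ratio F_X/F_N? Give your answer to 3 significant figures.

F_X/F_N = 10^(−(m_X − m_N)/2.5) = 10^(-4.48/2.5) = 10^-1.792 = 0.01614.

0.0161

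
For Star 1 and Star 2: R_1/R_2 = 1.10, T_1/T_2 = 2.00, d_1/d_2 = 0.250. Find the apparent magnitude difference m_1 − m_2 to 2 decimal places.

L_1/L_2 = (1.10)²(2.00)⁴ = 19.36.
F_1/F_2 = (L_1/L_2)/(d_1/d_2)² = 19.36/0.06250 = 309.8.
m_1 − m_2 = −2.5 log₁₀(309.8) = -6.23.

-6.23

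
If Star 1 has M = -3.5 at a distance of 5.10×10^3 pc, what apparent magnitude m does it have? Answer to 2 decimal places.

m = M + 5 log₁₀(d/10 pc) = -3.5 + 5 log₁₀(5.10×10^3/10)
  = -3.5 + 5 × 2.708 = -3.5 + 13.54 = 10.04.

10.04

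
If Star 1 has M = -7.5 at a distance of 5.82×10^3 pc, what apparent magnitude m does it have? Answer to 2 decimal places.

m = M + 5 log₁₀(d/10 pc) = -7.5 + 5 log₁₀(5.82×10^3/10)
  = -7.5 + 5 × 2.765 = -7.5 + 13.82 = 6.32.

6.32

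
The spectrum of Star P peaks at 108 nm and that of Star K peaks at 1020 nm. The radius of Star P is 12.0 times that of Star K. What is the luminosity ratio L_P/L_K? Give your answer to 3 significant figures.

Wien's law gives T ∝ 1/λ_max, so T_P/T_K = λ_K/λ_P = 1020/108 = 9.444.
Then L ∝ R²T⁴ gives L_P/L_K = (12.0)² × (9.444)⁴ = 144.0 × 7956 = 1.146×10^6.

1.15×10^6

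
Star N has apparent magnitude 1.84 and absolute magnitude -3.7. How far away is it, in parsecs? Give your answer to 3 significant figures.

m − M = 5 log₁₀(d/10 pc)
1.84 − (-3.7) = 5.54 = 5 log₁₀(d/10)
d = 10 × 10^(5.54/5) = 10 × 10^1.108 = 128.2 pc.

128 pc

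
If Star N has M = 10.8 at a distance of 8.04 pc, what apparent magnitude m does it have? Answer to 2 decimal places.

m = M + 5 log₁₀(d/10 pc) = 10.8 + 5 log₁₀(8.04/10)
  = 10.8 + 5 × -0.095 = 10.8 + -0.47 = 10.33.

10.33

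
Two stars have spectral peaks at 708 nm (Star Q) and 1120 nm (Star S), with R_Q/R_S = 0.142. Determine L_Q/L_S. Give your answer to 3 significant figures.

0.126

Wien's law gives T ∝ 1/λ_max, so T_Q/T_S = λ_S/λ_Q = 1120/708 = 1.582.
Then L ∝ R²T⁴ gives L_Q/L_S = (0.142)² × (1.582)⁴ = 0.02016 × 6.262 = 0.1263.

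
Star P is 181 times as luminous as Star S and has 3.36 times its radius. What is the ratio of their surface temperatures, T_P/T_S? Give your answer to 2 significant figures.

L ∝ R²T⁴ gives T ∝ (L/R²)^(1/4), so
T_P/T_S = (181 / 3.36²)^(1/4) = (16.03)^(1/4) = 2.001.

2.0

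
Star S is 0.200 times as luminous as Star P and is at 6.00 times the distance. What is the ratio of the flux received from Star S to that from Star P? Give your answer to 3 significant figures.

0.00556

F = L/(4πd²), so F_S/F_P = (L_S/L_P) / (d_S/d_P)²
= 0.200 / (6.00)² = 0.200 / 36.00 = 0.005556.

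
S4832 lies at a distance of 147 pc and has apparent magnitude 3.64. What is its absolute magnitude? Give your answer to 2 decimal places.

M = m − 5 log₁₀(d/10 pc) = 3.64 − 5 log₁₀(147/10)
  = 3.64 − 5 × 1.167 = 3.64 − 5.84 = -2.20.

-2.20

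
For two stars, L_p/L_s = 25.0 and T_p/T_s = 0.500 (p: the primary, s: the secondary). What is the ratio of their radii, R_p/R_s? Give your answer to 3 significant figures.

L ∝ R²T⁴ gives R ∝ √L / T², so
R_p/R_s = √(25.0) / (0.500)² = 5.000 / 0.2500 = 20.00.

20.0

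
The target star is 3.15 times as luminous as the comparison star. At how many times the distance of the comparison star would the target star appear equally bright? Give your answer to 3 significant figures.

1.77

Equal flux requires L_t/d_t² = L_c/d_c², so d_t/d_c = √(L_t/L_c)
= √(3.15) = 1.775.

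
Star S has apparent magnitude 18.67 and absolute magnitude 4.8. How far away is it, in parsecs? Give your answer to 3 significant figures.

m − M = 5 log₁₀(d/10 pc)
18.67 − (4.8) = 13.87 = 5 log₁₀(d/10)
d = 10 × 10^(13.87/5) = 10 × 10^2.774 = 5943 pc.

5.94×10^3 pc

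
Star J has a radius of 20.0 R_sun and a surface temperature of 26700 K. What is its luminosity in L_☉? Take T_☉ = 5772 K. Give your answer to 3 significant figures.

L/L_☉ = (R/R_☉)² (T/T_☉)⁴ = (20.0)² × (26700/5772)⁴
       = 400.0 × (4.626)⁴ = 400.0 × 457.9 = 1.831×10^5.

1.83×10^5 L_☉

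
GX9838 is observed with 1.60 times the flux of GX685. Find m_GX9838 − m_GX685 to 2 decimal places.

-0.51

m_GX9838 − m_GX685 = −2.5 log₁₀(F_GX9838/F_GX685) = −2.5 log₁₀(1.60) = −2.5 × (0.204) = -0.510.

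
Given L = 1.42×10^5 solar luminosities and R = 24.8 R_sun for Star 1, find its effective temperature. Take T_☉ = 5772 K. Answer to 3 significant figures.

T/T_☉ = (L/L_☉)^(1/4) / (R/R_☉)^(1/2)
T = 5772 × (1.42×10^5)^(1/4) / √(24.8) = 5772 × 19.41 / 4.980 = 2.250×10^4 K.

2.25×10^4 K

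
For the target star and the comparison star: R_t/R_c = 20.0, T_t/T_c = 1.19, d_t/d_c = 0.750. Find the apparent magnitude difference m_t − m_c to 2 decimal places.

L_t/L_c = (20.0)²(1.19)⁴ = 802.1.
F_t/F_c = (L_t/L_c)/(d_t/d_c)² = 802.1/0.5625 = 1426.
m_t − m_c = −2.5 log₁₀(1426) = -7.89.

-7.89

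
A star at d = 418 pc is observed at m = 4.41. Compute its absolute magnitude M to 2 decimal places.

-3.70

M = m − 5 log₁₀(d/10 pc) = 4.41 − 5 log₁₀(418/10)
  = 4.41 − 5 × 1.621 = 4.41 − 8.11 = -3.70.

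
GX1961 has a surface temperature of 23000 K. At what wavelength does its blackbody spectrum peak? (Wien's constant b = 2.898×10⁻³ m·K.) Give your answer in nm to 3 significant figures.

126 nm

λ_max = b/T = 2.898×10⁻³ / 23000 = 1.26×10^-7 m = 126.0 nm.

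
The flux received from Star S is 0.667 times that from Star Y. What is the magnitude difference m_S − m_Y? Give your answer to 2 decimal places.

0.44

m_S − m_Y = −2.5 log₁₀(F_S/F_Y) = −2.5 log₁₀(0.667) = −2.5 × (-0.176) = 0.440.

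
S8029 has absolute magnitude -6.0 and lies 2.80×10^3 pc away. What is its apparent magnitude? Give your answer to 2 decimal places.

m = M + 5 log₁₀(d/10 pc) = -6.0 + 5 log₁₀(2.80×10^3/10)
  = -6.0 + 5 × 2.447 = -6.0 + 12.24 = 6.24.

6.24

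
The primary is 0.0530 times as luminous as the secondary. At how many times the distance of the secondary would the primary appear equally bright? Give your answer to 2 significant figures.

0.23

Equal flux requires L_p/d_p² = L_s/d_s², so d_p/d_s = √(L_p/L_s)
= √(0.0530) = 0.2302.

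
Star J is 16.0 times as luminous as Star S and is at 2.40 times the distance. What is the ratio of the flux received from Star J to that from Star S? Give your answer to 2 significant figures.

2.8

F = L/(4πd²), so F_J/F_S = (L_J/L_S) / (d_J/d_S)²
= 16.0 / (2.40)² = 16.0 / 5.760 = 2.778.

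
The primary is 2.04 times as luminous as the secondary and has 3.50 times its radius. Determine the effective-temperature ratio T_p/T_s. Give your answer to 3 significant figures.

0.639

L ∝ R²T⁴ gives T ∝ (L/R²)^(1/4), so
T_p/T_s = (2.04 / 3.50²)^(1/4) = (0.1665)^(1/4) = 0.6388.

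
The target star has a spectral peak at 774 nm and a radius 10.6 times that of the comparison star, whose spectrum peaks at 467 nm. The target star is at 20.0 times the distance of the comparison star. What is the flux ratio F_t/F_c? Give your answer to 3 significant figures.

0.0372

Wien's law: T_t/T_c = λ_c/λ_t = 467/774 = 0.6034.
L_t/L_c = (R_t/R_c)²(T_t/T_c)⁴ = (10.6)²(0.6034)⁴ = 14.89.
F_t/F_c = (L_t/L_c)/(d_t/d_c)² = 14.89/(20.0)² = 0.03723.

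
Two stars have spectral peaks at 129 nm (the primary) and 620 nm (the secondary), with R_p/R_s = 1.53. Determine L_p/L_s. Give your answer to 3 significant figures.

Wien's law gives T ∝ 1/λ_max, so T_p/T_s = λ_s/λ_p = 620/129 = 4.806.
Then L ∝ R²T⁴ gives L_p/L_s = (1.53)² × (4.806)⁴ = 2.341 × 533.6 = 1249.

1.25×10^3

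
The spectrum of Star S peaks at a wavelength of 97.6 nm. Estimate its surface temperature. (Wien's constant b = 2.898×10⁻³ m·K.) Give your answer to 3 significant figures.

2.97×10^4 K

T = b/λ_max = 2.898×10⁻³ / (97.6×10⁻⁹) = 2.969×10^4 K.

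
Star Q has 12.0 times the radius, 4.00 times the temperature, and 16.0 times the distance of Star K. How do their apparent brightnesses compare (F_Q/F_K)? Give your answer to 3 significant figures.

L_Q/L_K = (R_Q/R_K)²(T_Q/T_K)⁴ = (12.0)² × (4.00)⁴ = 3.686×10^4.
F_Q/F_K = (L_Q/L_K)/(d_Q/d_K)² = 3.686×10^4 / (16.0)² = 144.0.

144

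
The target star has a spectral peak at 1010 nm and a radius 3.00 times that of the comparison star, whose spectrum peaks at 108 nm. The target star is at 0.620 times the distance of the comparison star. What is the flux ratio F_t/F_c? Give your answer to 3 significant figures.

Wien's law: T_t/T_c = λ_c/λ_t = 108/1010 = 0.1069.
L_t/L_c = (R_t/R_c)²(T_t/T_c)⁴ = (3.00)²(0.1069)⁴ = 0.001177.
F_t/F_c = (L_t/L_c)/(d_t/d_c)² = 0.001177/(0.620)² = 0.003061.

0.00306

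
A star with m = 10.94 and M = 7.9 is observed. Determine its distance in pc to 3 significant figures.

m − M = 5 log₁₀(d/10 pc)
10.94 − (7.9) = 3.04 = 5 log₁₀(d/10)
d = 10 × 10^(3.04/5) = 10 × 10^0.608 = 40.55 pc.

40.6 pc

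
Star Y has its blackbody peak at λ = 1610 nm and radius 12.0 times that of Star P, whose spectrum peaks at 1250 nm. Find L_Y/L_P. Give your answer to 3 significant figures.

Wien's law gives T ∝ 1/λ_max, so T_Y/T_P = λ_P/λ_Y = 1250/1610 = 0.7764.
Then L ∝ R²T⁴ gives L_Y/L_P = (12.0)² × (0.7764)⁴ = 144.0 × 0.3634 = 52.32.

52.3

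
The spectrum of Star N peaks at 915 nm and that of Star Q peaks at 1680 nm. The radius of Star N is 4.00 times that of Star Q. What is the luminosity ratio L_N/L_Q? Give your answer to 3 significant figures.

Wien's law gives T ∝ 1/λ_max, so T_N/T_Q = λ_Q/λ_N = 1680/915 = 1.836.
Then L ∝ R²T⁴ gives L_N/L_Q = (4.00)² × (1.836)⁴ = 16.00 × 11.36 = 181.8.

182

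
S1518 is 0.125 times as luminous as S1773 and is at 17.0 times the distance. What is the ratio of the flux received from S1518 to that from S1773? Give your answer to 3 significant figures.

F = L/(4πd²), so F_S1518/F_S1773 = (L_S1518/L_S1773) / (d_S1518/d_S1773)²
= 0.125 / (17.0)² = 0.125 / 289.0 = 4.325×10^-4.

4.33×10^-4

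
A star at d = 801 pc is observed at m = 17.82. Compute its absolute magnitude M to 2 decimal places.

M = m − 5 log₁₀(d/10 pc) = 17.82 − 5 log₁₀(801/10)
  = 17.82 − 5 × 1.904 = 17.82 − 9.52 = 8.30.

8.30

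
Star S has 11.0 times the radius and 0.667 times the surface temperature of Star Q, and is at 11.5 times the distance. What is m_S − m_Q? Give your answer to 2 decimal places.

1.86

L_S/L_Q = (11.0)²(0.667)⁴ = 23.95.
F_S/F_Q = (L_S/L_Q)/(d_S/d_Q)² = 23.95/132.2 = 0.1811.
m_S − m_Q = −2.5 log₁₀(0.1811) = 1.86.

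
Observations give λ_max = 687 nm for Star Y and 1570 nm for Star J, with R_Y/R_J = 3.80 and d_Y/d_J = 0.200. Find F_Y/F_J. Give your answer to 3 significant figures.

9.85×10^3

Wien's law: T_Y/T_J = λ_J/λ_Y = 1570/687 = 2.285.
L_Y/L_J = (R_Y/R_J)²(T_Y/T_J)⁴ = (3.80)²(2.285)⁴ = 393.9.
F_Y/F_J = (L_Y/L_J)/(d_Y/d_J)² = 393.9/(0.200)² = 9846.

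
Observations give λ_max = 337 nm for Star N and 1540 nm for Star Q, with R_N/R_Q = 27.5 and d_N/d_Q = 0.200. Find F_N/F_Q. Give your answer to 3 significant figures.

Wien's law: T_N/T_Q = λ_Q/λ_N = 1540/337 = 4.570.
L_N/L_Q = (R_N/R_Q)²(T_N/T_Q)⁴ = (27.5)²(4.570)⁴ = 3.298×10^5.
F_N/F_Q = (L_N/L_Q)/(d_N/d_Q)² = 3.298×10^5/(0.200)² = 8.245×10^6.

8.24×10^6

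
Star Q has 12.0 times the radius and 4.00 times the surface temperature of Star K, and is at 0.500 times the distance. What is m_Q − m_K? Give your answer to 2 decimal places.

-12.92

L_Q/L_K = (12.0)²(4.00)⁴ = 3.686×10^4.
F_Q/F_K = (L_Q/L_K)/(d_Q/d_K)² = 3.686×10^4/0.2500 = 1.475×10^5.
m_Q − m_K = −2.5 log₁₀(1.475×10^5) = -12.92.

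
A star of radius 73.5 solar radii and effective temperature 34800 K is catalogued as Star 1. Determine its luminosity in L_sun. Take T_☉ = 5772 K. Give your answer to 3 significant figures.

7.14×10^6 L_sun

L/L_☉ = (R/R_☉)² (T/T_☉)⁴ = (73.5)² × (34800/5772)⁴
       = 5402 × (6.029)⁴ = 5402 × 1321 = 7.138×10^6.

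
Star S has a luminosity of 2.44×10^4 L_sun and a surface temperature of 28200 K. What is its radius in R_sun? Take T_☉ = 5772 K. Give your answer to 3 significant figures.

6.54 R_sun

R/R_☉ = √(L/L_☉) / (T/T_☉)² = √(2.44×10^4) / (4.886)²
       = 156.2 / 23.87 = 6.544.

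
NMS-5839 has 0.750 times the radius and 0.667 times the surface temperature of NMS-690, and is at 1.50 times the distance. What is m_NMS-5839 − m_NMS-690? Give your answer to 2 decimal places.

3.26

L_NMS-5839/L_NMS-690 = (0.750)²(0.667)⁴ = 0.1113.
F_NMS-5839/F_NMS-690 = (L_NMS-5839/L_NMS-690)/(d_NMS-5839/d_NMS-690)² = 0.1113/2.250 = 0.04948.
m_NMS-5839 − m_NMS-690 = −2.5 log₁₀(0.04948) = 3.26.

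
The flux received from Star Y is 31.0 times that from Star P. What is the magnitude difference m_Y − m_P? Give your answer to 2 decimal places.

m_Y − m_P = −2.5 log₁₀(F_Y/F_P) = −2.5 log₁₀(31.0) = −2.5 × (1.491) = -3.728.

-3.73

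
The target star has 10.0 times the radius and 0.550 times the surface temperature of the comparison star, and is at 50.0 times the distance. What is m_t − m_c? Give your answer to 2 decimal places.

6.09

L_t/L_c = (10.0)²(0.550)⁴ = 9.151.
F_t/F_c = (L_t/L_c)/(d_t/d_c)² = 9.151/2500 = 0.003660.
m_t − m_c = −2.5 log₁₀(0.003660) = 6.09.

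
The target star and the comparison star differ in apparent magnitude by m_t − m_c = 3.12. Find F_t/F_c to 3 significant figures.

0.0565

F_t/F_c = 10^(−(m_t − m_c)/2.5) = 10^(-3.12/2.5) = 10^-1.248 = 0.05649.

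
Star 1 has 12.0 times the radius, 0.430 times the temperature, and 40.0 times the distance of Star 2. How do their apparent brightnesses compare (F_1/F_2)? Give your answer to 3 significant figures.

0.00308

L_1/L_2 = (R_1/R_2)²(T_1/T_2)⁴ = (12.0)² × (0.430)⁴ = 4.923.
F_1/F_2 = (L_1/L_2)/(d_1/d_2)² = 4.923 / (40.0)² = 0.003077.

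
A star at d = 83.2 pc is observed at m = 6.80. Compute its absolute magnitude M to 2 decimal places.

M = m − 5 log₁₀(d/10 pc) = 6.80 − 5 log₁₀(83.2/10)
  = 6.80 − 5 × 0.920 = 6.80 − 4.60 = 2.20.

2.20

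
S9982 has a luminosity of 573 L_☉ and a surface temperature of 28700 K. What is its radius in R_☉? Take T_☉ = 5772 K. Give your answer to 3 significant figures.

R/R_☉ = √(L/L_☉) / (T/T_☉)² = √(573) / (4.972)²
       = 23.94 / 24.72 = 0.9682.

0.968 R_☉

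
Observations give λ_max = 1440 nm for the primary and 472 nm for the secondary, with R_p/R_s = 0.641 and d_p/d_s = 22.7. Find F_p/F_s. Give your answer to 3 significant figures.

9.20×10^-6

Wien's law: T_p/T_s = λ_s/λ_p = 472/1440 = 0.3278.
L_p/L_s = (R_p/R_s)²(T_p/T_s)⁴ = (0.641)²(0.3278)⁴ = 0.004743.
F_p/F_s = (L_p/L_s)/(d_p/d_s)² = 0.004743/(22.7)² = 9.204×10^-6.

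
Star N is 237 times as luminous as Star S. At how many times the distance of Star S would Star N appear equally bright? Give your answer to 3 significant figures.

Equal flux requires L_N/d_N² = L_S/d_S², so d_N/d_S = √(L_N/L_S)
= √(237) = 15.39.

15.4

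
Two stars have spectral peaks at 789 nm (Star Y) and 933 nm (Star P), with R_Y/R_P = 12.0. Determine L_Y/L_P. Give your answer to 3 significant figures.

282

Wien's law gives T ∝ 1/λ_max, so T_Y/T_P = λ_P/λ_Y = 933/789 = 1.183.
Then L ∝ R²T⁴ gives L_Y/L_P = (12.0)² × (1.183)⁴ = 144.0 × 1.955 = 281.6.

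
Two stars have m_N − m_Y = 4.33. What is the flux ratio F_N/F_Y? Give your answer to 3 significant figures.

0.0185

F_N/F_Y = 10^(−(m_N − m_Y)/2.5) = 10^(-4.33/2.5) = 10^-1.732 = 0.01854.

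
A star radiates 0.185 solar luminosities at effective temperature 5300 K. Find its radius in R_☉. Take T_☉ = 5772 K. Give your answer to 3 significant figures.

0.510 R_☉

R/R_☉ = √(L/L_☉) / (T/T_☉)² = √(0.185) / (0.9182)²
       = 0.4301 / 0.8431 = 0.5101.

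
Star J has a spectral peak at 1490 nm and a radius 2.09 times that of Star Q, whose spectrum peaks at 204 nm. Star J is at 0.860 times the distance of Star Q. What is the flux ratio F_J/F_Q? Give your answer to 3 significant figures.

Wien's law: T_J/T_Q = λ_Q/λ_J = 204/1490 = 0.1369.
L_J/L_Q = (R_J/R_Q)²(T_J/T_Q)⁴ = (2.09)²(0.1369)⁴ = 0.001535.
F_J/F_Q = (L_J/L_Q)/(d_J/d_Q)² = 0.001535/(0.860)² = 0.002075.

0.00208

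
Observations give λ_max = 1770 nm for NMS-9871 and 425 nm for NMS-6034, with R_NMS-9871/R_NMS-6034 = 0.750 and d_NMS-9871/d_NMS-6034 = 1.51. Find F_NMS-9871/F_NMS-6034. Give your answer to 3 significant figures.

Wien's law: T_NMS-9871/T_NMS-6034 = λ_NMS-6034/λ_NMS-9871 = 425/1770 = 0.2401.
L_NMS-9871/L_NMS-6034 = (R_NMS-9871/R_NMS-6034)²(T_NMS-9871/T_NMS-6034)⁴ = (0.750)²(0.2401)⁴ = 0.001870.
F_NMS-9871/F_NMS-6034 = (L_NMS-9871/L_NMS-6034)/(d_NMS-9871/d_NMS-6034)² = 0.001870/(1.51)² = 8.200×10^-4.

8.20×10^-4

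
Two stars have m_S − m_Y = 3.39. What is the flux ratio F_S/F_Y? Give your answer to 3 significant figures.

F_S/F_Y = 10^(−(m_S − m_Y)/2.5) = 10^(-3.39/2.5) = 10^-1.356 = 0.04406.

0.0441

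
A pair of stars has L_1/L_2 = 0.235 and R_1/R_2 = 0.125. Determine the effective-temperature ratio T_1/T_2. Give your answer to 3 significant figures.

L ∝ R²T⁴ gives T ∝ (L/R²)^(1/4), so
T_1/T_2 = (0.235 / 0.125²)^(1/4) = (15.04)^(1/4) = 1.969.

1.97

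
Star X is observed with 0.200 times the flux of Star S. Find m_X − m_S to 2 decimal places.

1.75

m_X − m_S = −2.5 log₁₀(F_X/F_S) = −2.5 log₁₀(0.200) = −2.5 × (-0.699) = 1.747.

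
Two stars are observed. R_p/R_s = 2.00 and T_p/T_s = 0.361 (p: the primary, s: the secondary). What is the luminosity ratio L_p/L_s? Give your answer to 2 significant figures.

0.068

From the Stefan–Boltzmann law, L ∝ R²T⁴, so
L_p/L_s = (R_p/R_s)² (T_p/T_s)⁴ = (2.00)² × (0.361)⁴ = 4.000 × 0.01698 = 0.06793.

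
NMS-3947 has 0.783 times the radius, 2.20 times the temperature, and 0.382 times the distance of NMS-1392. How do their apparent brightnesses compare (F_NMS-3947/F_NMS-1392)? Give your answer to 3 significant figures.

98.4

L_NMS-3947/L_NMS-1392 = (R_NMS-3947/R_NMS-1392)²(T_NMS-3947/T_NMS-1392)⁴ = (0.783)² × (2.20)⁴ = 14.36.
F_NMS-3947/F_NMS-1392 = (L_NMS-3947/L_NMS-1392)/(d_NMS-3947/d_NMS-1392)² = 14.36 / (0.382)² = 98.42.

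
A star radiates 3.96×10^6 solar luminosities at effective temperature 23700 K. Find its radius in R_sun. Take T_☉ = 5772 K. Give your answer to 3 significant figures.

R/R_☉ = √(L/L_☉) / (T/T_☉)² = √(3.96×10^6) / (4.106)²
       = 1990 / 16.86 = 118.0.

118 R_sun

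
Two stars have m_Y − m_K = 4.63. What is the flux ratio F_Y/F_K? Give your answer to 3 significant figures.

0.0141

F_Y/F_K = 10^(−(m_Y − m_K)/2.5) = 10^(-4.63/2.5) = 10^-1.852 = 0.01406.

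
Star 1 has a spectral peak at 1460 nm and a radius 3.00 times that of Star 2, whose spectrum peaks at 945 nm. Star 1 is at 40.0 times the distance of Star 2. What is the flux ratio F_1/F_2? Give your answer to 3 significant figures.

Wien's law: T_1/T_2 = λ_2/λ_1 = 945/1460 = 0.6473.
L_1/L_2 = (R_1/R_2)²(T_1/T_2)⁴ = (3.00)²(0.6473)⁴ = 1.580.
F_1/F_2 = (L_1/L_2)/(d_1/d_2)² = 1.580/(40.0)² = 9.873×10^-4.

9.87×10^-4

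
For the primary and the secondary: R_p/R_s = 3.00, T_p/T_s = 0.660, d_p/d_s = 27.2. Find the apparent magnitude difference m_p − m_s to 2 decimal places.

6.59

L_p/L_s = (3.00)²(0.660)⁴ = 1.708.
F_p/F_s = (L_p/L_s)/(d_p/d_s)² = 1.708/739.8 = 0.002308.
m_p − m_s = −2.5 log₁₀(0.002308) = 6.59.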